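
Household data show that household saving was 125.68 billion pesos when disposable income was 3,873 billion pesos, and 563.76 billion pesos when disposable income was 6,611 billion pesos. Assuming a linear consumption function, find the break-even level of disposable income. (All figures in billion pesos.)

Y = 3087.5

MPS = ΔS/ΔY = (563.76 − 125.68)/(6611 − 3873) = 438.08/2738 = 0.16
MPC = 1 − MPS = 0.84
From S(3873) = 125.68: −a + 0.16(3873) = 125.68, so a = 619.68 − 125.68 = 494
Break-even (S = 0): Y = a/MPS = 494/0.16 = 3087.5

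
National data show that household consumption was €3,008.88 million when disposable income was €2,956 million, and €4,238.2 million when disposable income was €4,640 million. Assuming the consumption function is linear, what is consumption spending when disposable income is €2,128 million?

MPC = (4238.2 − 3008.88)/(4640 − 2956) = 1229.32/1684 = 0.73
a = 3008.88 − 0.73(2956) = 3008.88 − 2157.88 = 851
C = 851 + 0.73(2128) = 851 + 1553.44 = 2404.44

C = 2404.44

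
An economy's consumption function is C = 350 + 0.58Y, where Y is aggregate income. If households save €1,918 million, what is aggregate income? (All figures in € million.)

S = Y − C = -350 + 0.42Y
-350 + 0.42Y = 1918, so 0.42Y = 2268 and Y = 5400

Y = 5400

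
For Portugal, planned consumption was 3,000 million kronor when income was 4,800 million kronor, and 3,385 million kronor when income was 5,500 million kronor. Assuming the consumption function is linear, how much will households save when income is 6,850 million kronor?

S = 2722.5

MPC = (3385 − 3000)/(5500 − 4800) = 385/700 = 0.55
a = 3000 − 0.55(4800) = 3000 − 2640 = 360
C = 360 + 0.55(6850) = 4127.5
S = 6850 − 4127.5 = 2722.5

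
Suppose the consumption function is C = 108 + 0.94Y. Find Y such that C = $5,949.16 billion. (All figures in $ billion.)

Y = 6214

108 + 0.94Y = 5949.16
0.94Y = 5841.16, so Y = 5841.16/0.94 = 6214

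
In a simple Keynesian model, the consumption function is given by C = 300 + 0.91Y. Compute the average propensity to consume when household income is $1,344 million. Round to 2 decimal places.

APC = 1.13

C = 300 + 0.91(1344) = 1523.04
APC = C/Y = 1523.04/1344 = 1.13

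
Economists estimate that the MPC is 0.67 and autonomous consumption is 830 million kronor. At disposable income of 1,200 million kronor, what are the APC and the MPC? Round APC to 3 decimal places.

MPC = 0.67 (the slope of the consumption function)
C = 830 + 0.67(1200) = 1634, so APC = 1634/1200 = 1.362

APC = 1.362; MPC = 0.67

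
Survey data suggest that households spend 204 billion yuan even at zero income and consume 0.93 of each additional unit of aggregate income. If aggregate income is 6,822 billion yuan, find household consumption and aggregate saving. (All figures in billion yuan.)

C = 204 + 0.93(6822) = 204 + 6344.46 = 6548.46
S = Y − C = 6822 − 6548.46 = 273.54

C = 6548.46; S = 273.54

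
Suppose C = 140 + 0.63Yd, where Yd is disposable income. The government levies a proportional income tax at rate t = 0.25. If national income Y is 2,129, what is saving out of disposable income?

S = 450.7975

Yd = (1 − 0.25)(2129) = 0.75(2129) = 1596.75
C = 140 + 0.63(1596.75) = 140 + 1005.9525 = 1145.9525
S = Yd − C = 1596.75 − 1145.9525 = 450.7975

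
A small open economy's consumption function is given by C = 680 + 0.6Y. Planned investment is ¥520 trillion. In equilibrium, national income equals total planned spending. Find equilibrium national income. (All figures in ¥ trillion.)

Y = C + I = 680 + 0.6Y + 520
Y − 0.6Y = 1200
0.4Y = 1200, so Y = 1200/0.4 = 3000

Y = 3000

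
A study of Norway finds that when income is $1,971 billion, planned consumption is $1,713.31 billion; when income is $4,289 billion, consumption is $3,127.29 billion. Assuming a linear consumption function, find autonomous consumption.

MPC = ΔC/ΔY = (3127.29 − 1713.31)/(4289 − 1971) = 1413.98/2318 = 0.61
a = C − MPC·Y = 1713.31 − 0.61(1971) = 1713.31 − 1202.31 = 511

a = 511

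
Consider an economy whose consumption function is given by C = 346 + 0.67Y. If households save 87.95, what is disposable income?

Y = 1315

S = Y − C = -346 + 0.33Y
-346 + 0.33Y = 87.95, so 0.33Y = 433.95 and Y = 1315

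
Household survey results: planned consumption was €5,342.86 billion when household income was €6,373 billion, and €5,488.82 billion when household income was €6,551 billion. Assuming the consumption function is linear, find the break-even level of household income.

Y = 650

MPC = (5488.82 − 5342.86)/(6551 − 6373) = 145.96/178 = 0.82
a = 5342.86 − 0.82(6373) = 5342.86 − 5225.86 = 117
Break-even: Y = a/(1−MPC) = 117/0.18 = 650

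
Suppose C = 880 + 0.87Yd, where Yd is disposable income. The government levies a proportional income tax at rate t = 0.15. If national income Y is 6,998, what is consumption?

C = 6055.021

Yd = (1 − 0.15)(6998) = 0.85(6998) = 5948.3
C = 880 + 0.87(5948.3) = 880 + 5175.021 = 6055.021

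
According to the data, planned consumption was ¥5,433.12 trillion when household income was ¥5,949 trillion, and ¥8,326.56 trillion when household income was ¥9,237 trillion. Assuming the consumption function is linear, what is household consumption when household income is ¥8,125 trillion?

MPC = (8326.56 − 5433.12)/(9237 − 5949) = 2893.44/3288 = 0.88
a = 5433.12 − 0.88(5949) = 5433.12 − 5235.12 = 198
C = 198 + 0.88(8125) = 198 + 7150 = 7348

C = 7348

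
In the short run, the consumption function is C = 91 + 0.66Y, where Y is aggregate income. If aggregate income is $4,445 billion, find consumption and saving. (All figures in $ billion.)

C = 3024.7; S = 1420.3

C = 91 + 0.66(4445) = 91 + 2933.7 = 3024.7
S = Y − C = 4445 − 3024.7 = 1420.3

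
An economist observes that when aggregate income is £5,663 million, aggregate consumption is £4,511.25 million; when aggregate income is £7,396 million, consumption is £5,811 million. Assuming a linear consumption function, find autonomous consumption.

MPC = ΔC/ΔY = (5811 − 4511.25)/(7396 − 5663) = 1299.75/1733 = 0.75
a = C − MPC·Y = 4511.25 − 0.75(5663) = 4511.25 − 4247.25 = 264

a = 264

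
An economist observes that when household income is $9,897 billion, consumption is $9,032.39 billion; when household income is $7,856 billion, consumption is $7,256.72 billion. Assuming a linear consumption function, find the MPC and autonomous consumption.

MPC = 0.87; a = 422

MPC = ΔC/ΔY = (9032.39 − 7256.72)/(9897 − 7856) = 1775.67/2041 = 0.87
a = C − MPC·Y = 7256.72 − 0.87(7856) = 7256.72 − 6834.72 = 422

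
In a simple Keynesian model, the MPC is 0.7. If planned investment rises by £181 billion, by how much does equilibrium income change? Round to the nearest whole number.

The multiplier is 1/(1 − MPC) = 1/0.3.
ΔY = 181/0.3 = 603.33 ≈ 603

ΔY ≈ 603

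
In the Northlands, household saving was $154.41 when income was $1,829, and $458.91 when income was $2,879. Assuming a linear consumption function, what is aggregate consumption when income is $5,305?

MPS = ΔS/ΔY = (458.91 − 154.41)/(2879 − 1829) = 304.5/1050 = 0.29
MPC = 1 − MPS = 0.71
Autonomous saving = 154.41 − 0.29(1829) = -376, so a = 376
C = 376 + 0.71(5305) = 376 + 3766.55 = 4142.55

C = 4142.55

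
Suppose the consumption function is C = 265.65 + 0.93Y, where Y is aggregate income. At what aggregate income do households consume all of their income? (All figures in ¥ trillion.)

Y = 3795

At break-even, C = Y: 265.65 + 0.93Y = Y
0.07Y = 265.65, so Y = 265.65/0.07 = 3795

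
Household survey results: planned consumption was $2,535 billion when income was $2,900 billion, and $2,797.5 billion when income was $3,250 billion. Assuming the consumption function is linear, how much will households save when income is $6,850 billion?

S = 1352.5

MPC = (2797.5 − 2535)/(3250 − 2900) = 262.5/350 = 0.75
a = 2535 − 0.75(2900) = 2535 − 2175 = 360
C = 360 + 0.75(6850) = 5497.5
S = 6850 − 5497.5 = 1352.5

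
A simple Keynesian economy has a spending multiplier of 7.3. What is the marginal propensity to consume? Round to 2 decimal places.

MPC = 0.86

k = 1/(1 − MPC), so 1 − MPC = 1/k = 1/7.3 = 0.1370
MPC = 1 − 0.1370 = 0.86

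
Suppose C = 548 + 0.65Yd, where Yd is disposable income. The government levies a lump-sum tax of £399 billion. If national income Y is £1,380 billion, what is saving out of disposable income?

S = -204.65

Yd = Y − T = 1380 − 399 = 981
C = 548 + 0.65(981) = 548 + 637.65 = 1185.65
S = Yd − C = 981 − 1185.65 = -204.65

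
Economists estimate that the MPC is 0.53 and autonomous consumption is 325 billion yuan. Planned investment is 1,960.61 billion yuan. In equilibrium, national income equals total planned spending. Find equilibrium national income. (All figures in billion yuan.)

Y = C + I = 325 + 0.53Y + 1960.61
Y − 0.53Y = 2285.61
0.47Y = 2285.61, so Y = 2285.61/0.47 = 4863

Y = 4863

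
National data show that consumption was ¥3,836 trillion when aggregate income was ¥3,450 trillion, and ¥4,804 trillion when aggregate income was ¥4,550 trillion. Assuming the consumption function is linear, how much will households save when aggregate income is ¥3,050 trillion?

S = -434

MPC = (4804 − 3836)/(4550 − 3450) = 968/1100 = 0.88
a = 3836 − 0.88(3450) = 3836 − 3036 = 800
C = 800 + 0.88(3050) = 3484
S = 3050 − 3484 = -434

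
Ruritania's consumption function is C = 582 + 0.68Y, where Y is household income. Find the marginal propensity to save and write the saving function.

MPS = 0.32; S = -582 + 0.32Y

MPS = 1 − MPC = 1 − 0.68 = 0.32
S = Y − C = -582 + 0.32Y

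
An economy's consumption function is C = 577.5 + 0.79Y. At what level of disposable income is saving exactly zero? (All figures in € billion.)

At break-even, C = Y: 577.5 + 0.79Y = Y
0.21Y = 577.5, so Y = 577.5/0.21 = 2750

Y = 2750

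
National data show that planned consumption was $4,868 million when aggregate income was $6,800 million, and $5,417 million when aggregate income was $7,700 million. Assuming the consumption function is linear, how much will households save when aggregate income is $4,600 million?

S = 1074

MPC = (5417 − 4868)/(7700 − 6800) = 549/900 = 0.61
a = 4868 − 0.61(6800) = 4868 − 4148 = 720
C = 720 + 0.61(4600) = 3526
S = 4600 − 3526 = 1074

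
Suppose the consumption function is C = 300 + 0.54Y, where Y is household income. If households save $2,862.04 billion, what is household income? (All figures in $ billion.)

S = Y − C = -300 + 0.46Y
-300 + 0.46Y = 2862.04, so 0.46Y = 3162.04 and Y = 6874

Y = 6874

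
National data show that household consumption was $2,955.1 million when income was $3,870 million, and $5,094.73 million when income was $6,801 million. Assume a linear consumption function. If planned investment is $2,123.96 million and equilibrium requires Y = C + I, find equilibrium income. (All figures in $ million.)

Y = 8348

MPC = (5094.73 − 2955.1)/(6801 − 3870) = 2139.63/2931 = 0.73
a = 2955.1 − 0.73(3870) = 130
Equilibrium: Y = 130 + 0.73Y + 2123.96
0.27Y = 2253.96, so Y = 2253.96/0.27 = 8348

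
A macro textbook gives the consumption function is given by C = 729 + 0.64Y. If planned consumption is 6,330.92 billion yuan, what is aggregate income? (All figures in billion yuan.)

Y = 8753

729 + 0.64Y = 6330.92
0.64Y = 5601.92, so Y = 5601.92/0.64 = 8753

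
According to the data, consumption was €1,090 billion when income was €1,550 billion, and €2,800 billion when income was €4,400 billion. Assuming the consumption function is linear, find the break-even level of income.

Y = 400

MPC = (2800 − 1090)/(4400 − 1550) = 1710/2850 = 0.6
a = 1090 − 0.6(1550) = 1090 − 930 = 160
Break-even: Y = a/(1−MPC) = 160/0.4 = 400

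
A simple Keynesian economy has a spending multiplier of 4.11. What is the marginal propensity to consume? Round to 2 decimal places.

MPC = 0.76

k = 1/(1 − MPC), so 1 − MPC = 1/k = 1/4.11 = 0.2433
MPC = 1 − 0.2433 = 0.76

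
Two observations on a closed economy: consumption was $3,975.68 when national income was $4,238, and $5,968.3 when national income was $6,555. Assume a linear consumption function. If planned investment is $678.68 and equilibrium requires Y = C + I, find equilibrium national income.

Y = 7212

MPC = (5968.3 − 3975.68)/(6555 − 4238) = 1992.62/2317 = 0.86
a = 3975.68 − 0.86(4238) = 331
Equilibrium: Y = 331 + 0.86Y + 678.68
0.14Y = 1009.68, so Y = 1009.68/0.14 = 7212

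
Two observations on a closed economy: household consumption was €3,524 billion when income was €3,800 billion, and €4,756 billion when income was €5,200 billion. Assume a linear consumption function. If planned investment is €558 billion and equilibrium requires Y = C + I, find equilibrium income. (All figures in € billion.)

Y = 6150

MPC = (4756 − 3524)/(5200 − 3800) = 1232/1400 = 0.88
a = 3524 − 0.88(3800) = 180
Equilibrium: Y = 180 + 0.88Y + 558
0.12Y = 738, so Y = 738/0.12 = 6150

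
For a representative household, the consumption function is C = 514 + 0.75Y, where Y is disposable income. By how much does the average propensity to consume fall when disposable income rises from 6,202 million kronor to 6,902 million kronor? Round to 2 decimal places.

At Y = 6202: C = 514 + 0.75(6202) = 5165.5, APC = 5165.5/6202 = 0.833
At Y = 6902: C = 5690.5, APC = 5690.5/6902 = 0.824
Fall in APC = 0.833 − 0.824 = 0.009 ≈ 0.01

ΔAPC = 0.01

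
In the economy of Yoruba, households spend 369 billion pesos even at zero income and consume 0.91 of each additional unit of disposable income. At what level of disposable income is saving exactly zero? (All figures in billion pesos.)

At break-even, C = Y: 369 + 0.91Y = Y
0.09Y = 369, so Y = 369/0.09 = 4100

Y = 4100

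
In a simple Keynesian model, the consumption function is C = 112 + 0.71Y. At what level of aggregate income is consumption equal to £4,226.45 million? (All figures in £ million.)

Y = 5795

112 + 0.71Y = 4226.45
0.71Y = 4114.45, so Y = 4114.45/0.71 = 5795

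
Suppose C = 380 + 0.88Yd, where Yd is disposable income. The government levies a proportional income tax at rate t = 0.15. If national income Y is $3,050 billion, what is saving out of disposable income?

S = -68.9

Yd = (1 − 0.15)(3050) = 0.85(3050) = 2592.5
C = 380 + 0.88(2592.5) = 380 + 2281.4 = 2661.4
S = Yd − C = 2592.5 − 2661.4 = -68.9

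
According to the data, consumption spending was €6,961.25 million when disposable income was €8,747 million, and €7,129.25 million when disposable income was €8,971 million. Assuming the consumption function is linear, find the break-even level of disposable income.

MPC = (7129.25 − 6961.25)/(8971 − 8747) = 168/224 = 0.75
a = 6961.25 − 0.75(8747) = 6961.25 − 6560.25 = 401
Break-even: Y = a/(1−MPC) = 401/0.25 = 1604

Y = 1604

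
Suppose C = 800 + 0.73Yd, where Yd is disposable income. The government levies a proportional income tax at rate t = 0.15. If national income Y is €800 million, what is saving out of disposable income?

S = -616.4

Yd = (1 − 0.15)(800) = 0.85(800) = 680
C = 800 + 0.73(680) = 800 + 496.4 = 1296.4
S = Yd − C = 680 − 1296.4 = -616.4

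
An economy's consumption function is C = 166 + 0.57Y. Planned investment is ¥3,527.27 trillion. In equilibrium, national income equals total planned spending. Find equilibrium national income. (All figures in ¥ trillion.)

Y = C + I = 166 + 0.57Y + 3527.27
Y − 0.57Y = 3693.27
0.43Y = 3693.27, so Y = 3693.27/0.43 = 8589

Y = 8589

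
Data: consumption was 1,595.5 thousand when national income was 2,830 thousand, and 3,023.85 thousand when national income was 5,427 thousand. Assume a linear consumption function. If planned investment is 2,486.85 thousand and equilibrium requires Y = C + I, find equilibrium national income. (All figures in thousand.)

Y = 5613

MPC = (3023.85 − 1595.5)/(5427 − 2830) = 1428.35/2597 = 0.55
a = 1595.5 − 0.55(2830) = 39
Equilibrium: Y = 39 + 0.55Y + 2486.85
0.45Y = 2525.85, so Y = 2525.85/0.45 = 5613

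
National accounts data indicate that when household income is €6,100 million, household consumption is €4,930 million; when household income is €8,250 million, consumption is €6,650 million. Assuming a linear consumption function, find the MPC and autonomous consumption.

MPC = 0.8; a = 50

MPC = ΔC/ΔY = (6650 − 4930)/(8250 − 6100) = 1720/2150 = 0.8
a = C − MPC·Y = 4930 − 0.8(6100) = 4930 − 4880 = 50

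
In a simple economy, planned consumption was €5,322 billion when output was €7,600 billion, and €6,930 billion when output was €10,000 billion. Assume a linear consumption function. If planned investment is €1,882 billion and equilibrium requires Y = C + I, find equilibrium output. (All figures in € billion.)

Y = 6400

MPC = (6930 − 5322)/(10000 − 7600) = 1608/2400 = 0.67
a = 5322 − 0.67(7600) = 230
Equilibrium: Y = 230 + 0.67Y + 1882
0.33Y = 2112, so Y = 2112/0.33 = 6400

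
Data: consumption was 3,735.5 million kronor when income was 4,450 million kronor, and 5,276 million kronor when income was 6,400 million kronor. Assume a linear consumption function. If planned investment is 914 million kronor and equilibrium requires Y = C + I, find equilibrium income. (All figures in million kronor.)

Y = 5400

MPC = (5276 − 3735.5)/(6400 − 4450) = 1540.5/1950 = 0.79
a = 3735.5 − 0.79(4450) = 220
Equilibrium: Y = 220 + 0.79Y + 914
0.21Y = 1134, so Y = 1134/0.21 = 5400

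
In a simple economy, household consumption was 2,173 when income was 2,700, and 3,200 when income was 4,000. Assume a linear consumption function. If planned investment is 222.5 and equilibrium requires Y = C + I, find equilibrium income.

Y = 1250

MPC = (3200 − 2173)/(4000 − 2700) = 1027/1300 = 0.79
a = 2173 − 0.79(2700) = 40
Equilibrium: Y = 40 + 0.79Y + 222.5
0.21Y = 262.5, so Y = 262.5/0.21 = 1250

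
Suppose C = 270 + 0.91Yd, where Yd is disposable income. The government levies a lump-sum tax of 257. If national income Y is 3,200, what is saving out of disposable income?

S = -5.13

Yd = Y − T = 3200 − 257 = 2943
C = 270 + 0.91(2943) = 270 + 2678.13 = 2948.13
S = Yd − C = 2943 − 2948.13 = -5.13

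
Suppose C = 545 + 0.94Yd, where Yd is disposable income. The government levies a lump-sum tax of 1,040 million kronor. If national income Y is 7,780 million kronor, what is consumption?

Yd = Y − T = 7780 − 1040 = 6740
C = 545 + 0.94(6740) = 545 + 6335.6 = 6880.6

C = 6880.6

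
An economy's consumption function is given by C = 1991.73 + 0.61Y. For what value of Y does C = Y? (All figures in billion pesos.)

Y = 5107

At break-even, C = Y: 1991.73 + 0.61Y = Y
0.39Y = 1991.73, so Y = 1991.73/0.39 = 5107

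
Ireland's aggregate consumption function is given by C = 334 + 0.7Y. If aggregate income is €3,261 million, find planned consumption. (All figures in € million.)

C = 334 + 0.7(3261) = 334 + 2282.7 = 2616.7

C = 2616.7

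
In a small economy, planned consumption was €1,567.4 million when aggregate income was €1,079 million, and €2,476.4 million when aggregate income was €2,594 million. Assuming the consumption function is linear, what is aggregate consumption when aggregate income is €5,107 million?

C = 3984.2

MPC = (2476.4 − 1567.4)/(2594 − 1079) = 909/1515 = 0.6
a = 1567.4 − 0.6(1079) = 1567.4 − 647.4 = 920
C = 920 + 0.6(5107) = 920 + 3064.2 = 3984.2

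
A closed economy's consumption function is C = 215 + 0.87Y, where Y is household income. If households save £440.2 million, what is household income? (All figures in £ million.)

S = Y − C = -215 + 0.13Y
-215 + 0.13Y = 440.2, so 0.13Y = 655.2 and Y = 5040

Y = 5040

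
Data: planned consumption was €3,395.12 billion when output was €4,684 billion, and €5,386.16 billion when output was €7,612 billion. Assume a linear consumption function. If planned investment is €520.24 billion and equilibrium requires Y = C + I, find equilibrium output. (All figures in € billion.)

Y = 2282

MPC = (5386.16 − 3395.12)/(7612 − 4684) = 1991.04/2928 = 0.68
a = 3395.12 − 0.68(4684) = 210
Equilibrium: Y = 210 + 0.68Y + 520.24
0.32Y = 730.24, so Y = 730.24/0.32 = 2282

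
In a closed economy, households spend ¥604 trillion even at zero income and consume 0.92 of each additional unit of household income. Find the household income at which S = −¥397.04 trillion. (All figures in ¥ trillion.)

S = Y − C = -604 + 0.08Y
-604 + 0.08Y = -397.04, so 0.08Y = 206.96 and Y = 2587

Y = 2587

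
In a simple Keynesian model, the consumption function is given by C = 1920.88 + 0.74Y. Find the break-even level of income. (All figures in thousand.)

Y = 7388

At break-even, C = Y: 1920.88 + 0.74Y = Y
0.26Y = 1920.88, so Y = 1920.88/0.26 = 7388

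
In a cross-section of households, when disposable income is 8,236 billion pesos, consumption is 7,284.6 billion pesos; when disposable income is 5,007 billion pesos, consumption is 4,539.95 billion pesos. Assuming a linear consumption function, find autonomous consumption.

MPC = ΔC/ΔY = (7284.6 − 4539.95)/(8236 − 5007) = 2744.65/3229 = 0.85
a = C − MPC·Y = 4539.95 − 0.85(5007) = 4539.95 − 4255.95 = 284

a = 284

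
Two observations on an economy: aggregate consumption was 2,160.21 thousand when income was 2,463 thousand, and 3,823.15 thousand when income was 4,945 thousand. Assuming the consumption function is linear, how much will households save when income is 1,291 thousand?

MPC = (3823.15 − 2160.21)/(4945 − 2463) = 1662.94/2482 = 0.67
a = 2160.21 − 0.67(2463) = 2160.21 − 1650.21 = 510
C = 510 + 0.67(1291) = 1374.97
S = 1291 − 1374.97 = -83.97

S = -83.97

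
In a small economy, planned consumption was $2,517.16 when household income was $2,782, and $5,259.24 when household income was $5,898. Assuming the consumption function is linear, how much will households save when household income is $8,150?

S = 909

MPC = (5259.24 − 2517.16)/(5898 − 2782) = 2742.08/3116 = 0.88
a = 2517.16 − 0.88(2782) = 2517.16 − 2448.16 = 69
C = 69 + 0.88(8150) = 7241
S = 8150 − 7241 = 909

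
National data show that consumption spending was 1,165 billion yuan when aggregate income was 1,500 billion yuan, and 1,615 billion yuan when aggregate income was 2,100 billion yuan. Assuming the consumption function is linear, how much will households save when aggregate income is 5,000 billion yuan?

MPC = (1615 − 1165)/(2100 − 1500) = 450/600 = 0.75
a = 1165 − 0.75(1500) = 1165 − 1125 = 40
C = 40 + 0.75(5000) = 3790
S = 5000 − 3790 = 1210

S = 1210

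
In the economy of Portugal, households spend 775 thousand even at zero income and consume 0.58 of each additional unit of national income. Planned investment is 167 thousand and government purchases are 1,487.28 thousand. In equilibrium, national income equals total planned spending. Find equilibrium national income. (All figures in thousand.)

Y = 5784

Y = C + I + G = 775 + 0.58Y + 167 + 1487.28
Y − 0.58Y = 2429.28
0.42Y = 2429.28, so Y = 2429.28/0.42 = 5784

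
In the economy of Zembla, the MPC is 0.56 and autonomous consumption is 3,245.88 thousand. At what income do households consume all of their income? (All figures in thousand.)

Y = 7377

At break-even, C = Y: 3245.88 + 0.56Y = Y
0.44Y = 3245.88, so Y = 3245.88/0.44 = 7377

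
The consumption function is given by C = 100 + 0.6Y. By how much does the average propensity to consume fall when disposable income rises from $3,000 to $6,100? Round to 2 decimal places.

ΔAPC = 0.02

At Y = 3000: C = 100 + 0.6(3000) = 1900, APC = 1900/3000 = 0.633
At Y = 6100: C = 3760, APC = 3760/6100 = 0.616
Fall in APC = 0.633 − 0.616 = 0.017 ≈ 0.02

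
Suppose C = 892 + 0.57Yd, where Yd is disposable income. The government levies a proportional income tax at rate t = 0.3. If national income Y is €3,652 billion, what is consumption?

Yd = (1 − 0.3)(3652) = 0.7(3652) = 2556.4
C = 892 + 0.57(2556.4) = 892 + 1457.148 = 2349.148

C = 2349.148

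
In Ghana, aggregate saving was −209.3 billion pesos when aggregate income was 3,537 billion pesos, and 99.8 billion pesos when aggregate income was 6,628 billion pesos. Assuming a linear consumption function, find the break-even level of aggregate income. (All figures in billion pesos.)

Y = 5630

MPS = ΔS/ΔY = (99.8 − (-209.3))/(6628 − 3537) = 309.1/3091 = 0.1
MPC = 1 − MPS = 0.9
From S(3537) = -209.3: −a + 0.1(3537) = -209.3, so a = 353.7 − (-209.3) = 563
Break-even (S = 0): Y = a/MPS = 563/0.1 = 5630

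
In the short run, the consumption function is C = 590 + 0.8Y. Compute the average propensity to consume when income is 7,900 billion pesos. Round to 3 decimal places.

C = 590 + 0.8(7900) = 6910
APC = C/Y = 6910/7900 = 0.875

APC = 0.875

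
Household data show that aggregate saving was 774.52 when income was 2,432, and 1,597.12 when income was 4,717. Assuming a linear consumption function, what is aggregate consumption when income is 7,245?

MPS = ΔS/ΔY = (1597.12 − 774.52)/(4717 − 2432) = 822.6/2285 = 0.36
MPC = 1 − MPS = 0.64
Autonomous saving = 774.52 − 0.36(2432) = -101, so a = 101
C = 101 + 0.64(7245) = 101 + 4636.8 = 4737.8

C = 4737.8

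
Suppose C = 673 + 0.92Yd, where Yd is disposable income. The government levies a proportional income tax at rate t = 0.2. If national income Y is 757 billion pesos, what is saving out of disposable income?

S = -624.552

Yd = (1 − 0.2)(757) = 0.8(757) = 605.6
C = 673 + 0.92(605.6) = 673 + 557.152 = 1230.152
S = Yd − C = 605.6 − 1230.152 = -624.552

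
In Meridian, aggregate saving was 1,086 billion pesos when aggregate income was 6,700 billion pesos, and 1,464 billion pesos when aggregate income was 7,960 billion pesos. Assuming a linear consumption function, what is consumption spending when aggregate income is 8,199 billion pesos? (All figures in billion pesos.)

C = 6663.3

MPS = ΔS/ΔY = (1464 − 1086)/(7960 − 6700) = 378/1260 = 0.3
MPC = 1 − MPS = 0.7
Autonomous saving = 1086 − 0.3(6700) = -924, so a = 924
C = 924 + 0.7(8199) = 924 + 5739.3 = 6663.3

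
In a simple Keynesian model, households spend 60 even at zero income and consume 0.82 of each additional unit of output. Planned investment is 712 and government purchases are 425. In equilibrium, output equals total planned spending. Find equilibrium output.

Y = 6650

Y = C + I + G = 60 + 0.82Y + 712 + 425
Y − 0.82Y = 1197
0.18Y = 1197, so Y = 1197/0.18 = 6650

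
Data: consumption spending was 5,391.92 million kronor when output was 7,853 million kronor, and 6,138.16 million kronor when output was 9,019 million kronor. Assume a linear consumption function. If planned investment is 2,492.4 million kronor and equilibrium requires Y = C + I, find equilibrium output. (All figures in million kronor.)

MPC = (6138.16 − 5391.92)/(9019 − 7853) = 746.24/1166 = 0.64
a = 5391.92 − 0.64(7853) = 366
Equilibrium: Y = 366 + 0.64Y + 2492.4
0.36Y = 2858.4, so Y = 2858.4/0.36 = 7940

Y = 7940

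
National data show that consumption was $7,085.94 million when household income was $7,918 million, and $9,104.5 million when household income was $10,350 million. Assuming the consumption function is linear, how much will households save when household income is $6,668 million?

MPC = (9104.5 − 7085.94)/(10350 − 7918) = 2018.56/2432 = 0.83
a = 7085.94 − 0.83(7918) = 7085.94 − 6571.94 = 514
C = 514 + 0.83(6668) = 6048.44
S = 6668 − 6048.44 = 619.56

S = 619.56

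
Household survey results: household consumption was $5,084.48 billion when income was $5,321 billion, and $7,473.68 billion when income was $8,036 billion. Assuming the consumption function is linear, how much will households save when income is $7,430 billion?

MPC = (7473.68 − 5084.48)/(8036 − 5321) = 2389.2/2715 = 0.88
a = 5084.48 − 0.88(5321) = 5084.48 − 4682.48 = 402
C = 402 + 0.88(7430) = 6940.4
S = 7430 − 6940.4 = 489.6

S = 489.6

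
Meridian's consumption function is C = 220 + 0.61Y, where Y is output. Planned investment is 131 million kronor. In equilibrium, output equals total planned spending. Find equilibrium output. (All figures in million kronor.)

Y = 900

Y = C + I = 220 + 0.61Y + 131
Y − 0.61Y = 351
0.39Y = 351, so Y = 351/0.39 = 900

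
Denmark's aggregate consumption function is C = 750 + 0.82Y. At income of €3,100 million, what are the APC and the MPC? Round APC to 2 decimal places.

MPC = 0.82 (the slope of the consumption function)
C = 750 + 0.82(3100) = 3292, so APC = 3292/3100 = 1.06

APC = 1.06; MPC = 0.82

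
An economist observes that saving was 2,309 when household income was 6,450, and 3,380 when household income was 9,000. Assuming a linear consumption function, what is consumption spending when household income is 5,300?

MPS = ΔS/ΔY = (3380 − 2309)/(9000 − 6450) = 1071/2550 = 0.42
MPC = 1 − MPS = 0.58
Autonomous saving = 2309 − 0.42(6450) = -400, so a = 400
C = 400 + 0.58(5300) = 400 + 3074 = 3474

C = 3474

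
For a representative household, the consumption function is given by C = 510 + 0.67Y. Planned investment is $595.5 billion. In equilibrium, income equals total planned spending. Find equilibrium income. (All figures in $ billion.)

Y = C + I = 510 + 0.67Y + 595.5
Y − 0.67Y = 1105.5
0.33Y = 1105.5, so Y = 1105.5/0.33 = 3350

Y = 3350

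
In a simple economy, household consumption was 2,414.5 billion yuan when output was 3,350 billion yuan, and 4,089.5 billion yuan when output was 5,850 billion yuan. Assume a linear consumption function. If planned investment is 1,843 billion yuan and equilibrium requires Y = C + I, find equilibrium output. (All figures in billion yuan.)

Y = 6100

MPC = (4089.5 − 2414.5)/(5850 − 3350) = 1675/2500 = 0.67
a = 2414.5 − 0.67(3350) = 170
Equilibrium: Y = 170 + 0.67Y + 1843
0.33Y = 2013, so Y = 2013/0.33 = 6100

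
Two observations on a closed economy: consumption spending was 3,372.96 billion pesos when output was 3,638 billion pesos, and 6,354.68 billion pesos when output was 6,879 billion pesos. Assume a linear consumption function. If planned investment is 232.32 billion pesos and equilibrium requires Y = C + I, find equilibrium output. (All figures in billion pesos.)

Y = 3229

MPC = (6354.68 − 3372.96)/(6879 − 3638) = 2981.72/3241 = 0.92
a = 3372.96 − 0.92(3638) = 26
Equilibrium: Y = 26 + 0.92Y + 232.32
0.08Y = 258.32, so Y = 258.32/0.08 = 3229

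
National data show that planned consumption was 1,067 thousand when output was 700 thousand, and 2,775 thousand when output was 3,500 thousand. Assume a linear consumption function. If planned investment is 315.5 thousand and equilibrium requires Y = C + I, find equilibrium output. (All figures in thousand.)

Y = 2450

MPC = (2775 − 1067)/(3500 − 700) = 1708/2800 = 0.61
a = 1067 − 0.61(700) = 640
Equilibrium: Y = 640 + 0.61Y + 315.5
0.39Y = 955.5, so Y = 955.5/0.39 = 2450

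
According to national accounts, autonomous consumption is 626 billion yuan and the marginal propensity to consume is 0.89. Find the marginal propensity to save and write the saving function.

MPS = 0.11; S = -626 + 0.11Y

MPS = 1 − MPC = 1 − 0.89 = 0.11
S = Y − C = -626 + 0.11Y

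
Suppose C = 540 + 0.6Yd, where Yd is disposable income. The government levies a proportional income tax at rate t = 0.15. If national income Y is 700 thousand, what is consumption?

Yd = (1 − 0.15)(700) = 0.85(700) = 595
C = 540 + 0.6(595) = 540 + 357 = 897

C = 897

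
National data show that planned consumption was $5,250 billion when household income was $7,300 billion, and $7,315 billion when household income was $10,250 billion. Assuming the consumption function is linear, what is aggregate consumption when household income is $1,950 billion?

MPC = (7315 − 5250)/(10250 − 7300) = 2065/2950 = 0.7
a = 5250 − 0.7(7300) = 5250 − 5110 = 140
C = 140 + 0.7(1950) = 140 + 1365 = 1505

C = 1505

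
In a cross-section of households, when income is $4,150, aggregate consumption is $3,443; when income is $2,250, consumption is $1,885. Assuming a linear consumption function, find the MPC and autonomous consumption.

MPC = 0.82; a = 40

MPC = ΔC/ΔY = (3443 − 1885)/(4150 − 2250) = 1558/1900 = 0.82
a = C − MPC·Y = 1885 − 0.82(2250) = 1885 − 1845 = 40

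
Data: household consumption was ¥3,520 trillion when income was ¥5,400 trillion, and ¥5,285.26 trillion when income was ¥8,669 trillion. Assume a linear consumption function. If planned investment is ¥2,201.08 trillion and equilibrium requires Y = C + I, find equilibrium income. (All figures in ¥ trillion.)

Y = 6098

MPC = (5285.26 − 3520)/(8669 − 5400) = 1765.26/3269 = 0.54
a = 3520 − 0.54(5400) = 604
Equilibrium: Y = 604 + 0.54Y + 2201.08
0.46Y = 2805.08, so Y = 2805.08/0.46 = 6098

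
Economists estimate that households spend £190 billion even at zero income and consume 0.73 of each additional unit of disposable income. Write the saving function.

S = Y − C = Y − (190 + 0.73Y) = -190 + (1 − 0.73)Y

S = -190 + 0.27Y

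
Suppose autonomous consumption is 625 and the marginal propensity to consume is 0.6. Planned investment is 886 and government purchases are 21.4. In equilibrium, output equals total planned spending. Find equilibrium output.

Y = 3831

Y = C + I + G = 625 + 0.6Y + 886 + 21.4
Y − 0.6Y = 1532.4
0.4Y = 1532.4, so Y = 1532.4/0.4 = 3831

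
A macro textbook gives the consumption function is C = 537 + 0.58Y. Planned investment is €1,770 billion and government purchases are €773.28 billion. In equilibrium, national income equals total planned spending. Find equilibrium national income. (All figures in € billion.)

Y = 7334

Y = C + I + G = 537 + 0.58Y + 1770 + 773.28
Y − 0.58Y = 3080.28
0.42Y = 3080.28, so Y = 3080.28/0.42 = 7334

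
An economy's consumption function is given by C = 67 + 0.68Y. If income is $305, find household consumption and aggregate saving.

C = 67 + 0.68(305) = 67 + 207.4 = 274.4
S = Y − C = 305 − 274.4 = 30.6

C = 274.4; S = 30.6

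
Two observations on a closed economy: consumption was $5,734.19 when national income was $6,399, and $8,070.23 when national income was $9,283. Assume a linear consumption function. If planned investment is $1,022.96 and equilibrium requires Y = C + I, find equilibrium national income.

MPC = (8070.23 − 5734.19)/(9283 − 6399) = 2336.04/2884 = 0.81
a = 5734.19 − 0.81(6399) = 551
Equilibrium: Y = 551 + 0.81Y + 1022.96
0.19Y = 1573.96, so Y = 1573.96/0.19 = 8284

Y = 8284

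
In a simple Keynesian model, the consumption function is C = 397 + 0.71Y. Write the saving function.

S = Y − C = Y − (397 + 0.71Y) = -397 + (1 − 0.71)Y

S = -397 + 0.29Y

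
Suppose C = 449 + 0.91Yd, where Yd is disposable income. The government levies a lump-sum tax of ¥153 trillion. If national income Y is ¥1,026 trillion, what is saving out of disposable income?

Yd = Y − T = 1026 − 153 = 873
C = 449 + 0.91(873) = 449 + 794.43 = 1243.43
S = Yd − C = 873 − 1243.43 = -370.43

S = -370.43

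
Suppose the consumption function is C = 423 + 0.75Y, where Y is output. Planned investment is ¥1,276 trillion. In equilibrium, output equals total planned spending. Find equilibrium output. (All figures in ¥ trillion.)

Y = C + I = 423 + 0.75Y + 1276
Y − 0.75Y = 1699
0.25Y = 1699, so Y = 1699/0.25 = 6796

Y = 6796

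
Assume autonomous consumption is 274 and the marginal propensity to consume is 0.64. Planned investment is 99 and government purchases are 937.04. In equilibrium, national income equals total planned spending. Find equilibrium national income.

Y = 3639

Y = C + I + G = 274 + 0.64Y + 99 + 937.04
Y − 0.64Y = 1310.04
0.36Y = 1310.04, so Y = 1310.04/0.36 = 3639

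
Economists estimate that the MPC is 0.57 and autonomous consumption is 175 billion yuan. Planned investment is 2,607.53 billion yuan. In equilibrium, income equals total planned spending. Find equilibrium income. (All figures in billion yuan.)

Y = C + I = 175 + 0.57Y + 2607.53
Y − 0.57Y = 2782.53
0.43Y = 2782.53, so Y = 2782.53/0.43 = 6471

Y = 6471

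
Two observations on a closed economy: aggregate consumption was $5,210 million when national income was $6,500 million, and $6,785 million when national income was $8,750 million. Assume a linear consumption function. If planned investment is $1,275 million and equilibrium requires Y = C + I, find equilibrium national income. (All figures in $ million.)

Y = 6450

MPC = (6785 − 5210)/(8750 − 6500) = 1575/2250 = 0.7
a = 5210 − 0.7(6500) = 660
Equilibrium: Y = 660 + 0.7Y + 1275
0.3Y = 1935, so Y = 1935/0.3 = 6450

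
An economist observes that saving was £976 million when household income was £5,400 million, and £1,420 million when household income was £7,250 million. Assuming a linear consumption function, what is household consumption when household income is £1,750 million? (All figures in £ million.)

MPS = ΔS/ΔY = (1420 − 976)/(7250 − 5400) = 444/1850 = 0.24
MPC = 1 − MPS = 0.76
Autonomous saving = 976 − 0.24(5400) = -320, so a = 320
C = 320 + 0.76(1750) = 320 + 1330 = 1650

C = 1650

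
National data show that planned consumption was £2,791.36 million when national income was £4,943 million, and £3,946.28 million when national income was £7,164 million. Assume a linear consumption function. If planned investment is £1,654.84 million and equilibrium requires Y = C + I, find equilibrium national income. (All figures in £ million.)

MPC = (3946.28 − 2791.36)/(7164 − 4943) = 1154.92/2221 = 0.52
a = 2791.36 − 0.52(4943) = 221
Equilibrium: Y = 221 + 0.52Y + 1654.84
0.48Y = 1875.84, so Y = 1875.84/0.48 = 3908

Y = 3908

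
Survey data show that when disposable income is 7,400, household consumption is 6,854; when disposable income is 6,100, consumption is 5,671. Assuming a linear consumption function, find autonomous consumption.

MPC = ΔC/ΔY = (6854 − 5671)/(7400 − 6100) = 1183/1300 = 0.91
a = C − MPC·Y = 5671 − 0.91(6100) = 5671 − 5551 = 120

a = 120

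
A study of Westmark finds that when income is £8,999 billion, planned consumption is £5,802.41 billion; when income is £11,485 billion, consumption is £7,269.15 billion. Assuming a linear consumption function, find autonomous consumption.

a = 493

MPC = ΔC/ΔY = (7269.15 − 5802.41)/(11485 − 8999) = 1466.74/2486 = 0.59
a = C − MPC·Y = 5802.41 − 0.59(8999) = 5802.41 − 5309.41 = 493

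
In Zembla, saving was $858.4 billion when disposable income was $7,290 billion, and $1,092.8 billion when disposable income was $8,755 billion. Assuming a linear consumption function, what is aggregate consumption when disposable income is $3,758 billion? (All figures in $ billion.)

MPS = ΔS/ΔY = (1092.8 − 858.4)/(8755 − 7290) = 234.4/1465 = 0.16
MPC = 1 − MPS = 0.84
Autonomous saving = 858.4 − 0.16(7290) = -308, so a = 308
C = 308 + 0.84(3758) = 308 + 3156.72 = 3464.72

C = 3464.72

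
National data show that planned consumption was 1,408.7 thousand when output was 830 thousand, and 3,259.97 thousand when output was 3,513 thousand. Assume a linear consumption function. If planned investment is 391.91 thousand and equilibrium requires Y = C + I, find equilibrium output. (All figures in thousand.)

MPC = (3259.97 − 1408.7)/(3513 − 830) = 1851.27/2683 = 0.69
a = 1408.7 − 0.69(830) = 836
Equilibrium: Y = 836 + 0.69Y + 391.91
0.31Y = 1227.91, so Y = 1227.91/0.31 = 3961

Y = 3961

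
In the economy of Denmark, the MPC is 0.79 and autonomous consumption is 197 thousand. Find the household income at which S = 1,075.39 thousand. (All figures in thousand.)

S = Y − C = -197 + 0.21Y
-197 + 0.21Y = 1075.39, so 0.21Y = 1272.39 and Y = 6059

Y = 6059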